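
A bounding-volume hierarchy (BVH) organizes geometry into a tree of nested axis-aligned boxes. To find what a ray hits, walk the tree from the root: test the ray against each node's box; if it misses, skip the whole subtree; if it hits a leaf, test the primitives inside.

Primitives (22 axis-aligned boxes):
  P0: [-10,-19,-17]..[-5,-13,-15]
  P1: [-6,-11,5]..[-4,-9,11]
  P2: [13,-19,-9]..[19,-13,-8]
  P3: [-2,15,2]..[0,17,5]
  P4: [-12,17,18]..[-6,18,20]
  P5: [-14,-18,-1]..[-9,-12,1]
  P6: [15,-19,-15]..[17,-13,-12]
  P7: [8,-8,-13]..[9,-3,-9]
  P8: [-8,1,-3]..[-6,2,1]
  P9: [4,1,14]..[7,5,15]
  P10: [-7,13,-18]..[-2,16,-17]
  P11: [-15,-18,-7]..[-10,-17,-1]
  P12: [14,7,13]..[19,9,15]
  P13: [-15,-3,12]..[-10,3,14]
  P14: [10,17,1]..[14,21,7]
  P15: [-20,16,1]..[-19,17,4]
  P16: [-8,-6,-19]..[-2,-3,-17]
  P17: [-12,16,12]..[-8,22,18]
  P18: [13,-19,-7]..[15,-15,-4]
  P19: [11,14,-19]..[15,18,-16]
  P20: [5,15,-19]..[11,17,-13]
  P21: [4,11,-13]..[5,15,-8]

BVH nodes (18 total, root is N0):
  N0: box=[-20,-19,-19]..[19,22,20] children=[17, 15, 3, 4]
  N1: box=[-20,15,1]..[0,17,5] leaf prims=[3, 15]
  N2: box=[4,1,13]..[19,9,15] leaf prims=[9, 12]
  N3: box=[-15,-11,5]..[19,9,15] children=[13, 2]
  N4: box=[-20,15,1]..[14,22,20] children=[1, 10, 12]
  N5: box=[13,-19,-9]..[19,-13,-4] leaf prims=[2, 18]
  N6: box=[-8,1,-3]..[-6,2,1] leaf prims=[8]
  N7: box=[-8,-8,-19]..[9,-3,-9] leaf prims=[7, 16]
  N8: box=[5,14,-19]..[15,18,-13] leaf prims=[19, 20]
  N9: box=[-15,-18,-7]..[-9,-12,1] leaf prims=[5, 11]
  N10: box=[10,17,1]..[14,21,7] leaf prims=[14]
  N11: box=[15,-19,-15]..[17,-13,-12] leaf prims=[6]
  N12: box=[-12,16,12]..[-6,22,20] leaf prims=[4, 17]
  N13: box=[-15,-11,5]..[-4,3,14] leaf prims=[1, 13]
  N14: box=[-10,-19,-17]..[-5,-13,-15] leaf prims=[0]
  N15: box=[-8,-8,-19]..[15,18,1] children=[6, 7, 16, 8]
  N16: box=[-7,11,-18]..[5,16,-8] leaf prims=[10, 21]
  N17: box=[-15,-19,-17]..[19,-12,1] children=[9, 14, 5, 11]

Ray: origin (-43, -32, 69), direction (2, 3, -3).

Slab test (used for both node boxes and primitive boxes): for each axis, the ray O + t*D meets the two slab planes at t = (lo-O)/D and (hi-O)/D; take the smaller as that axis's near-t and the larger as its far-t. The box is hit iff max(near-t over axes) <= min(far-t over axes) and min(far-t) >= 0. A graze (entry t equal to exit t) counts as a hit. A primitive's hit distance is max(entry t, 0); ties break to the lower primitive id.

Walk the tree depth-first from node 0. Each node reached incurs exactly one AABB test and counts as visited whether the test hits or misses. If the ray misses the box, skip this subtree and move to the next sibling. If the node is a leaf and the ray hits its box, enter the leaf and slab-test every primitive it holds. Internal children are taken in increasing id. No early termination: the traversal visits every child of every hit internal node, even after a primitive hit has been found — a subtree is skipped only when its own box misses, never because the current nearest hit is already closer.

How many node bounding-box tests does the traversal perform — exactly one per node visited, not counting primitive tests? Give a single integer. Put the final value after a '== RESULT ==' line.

Traverse from the root:
N0 x:[23/2,31] y:[13/3,18] z:[49/3,88/3] -> hit [49/3,18], descend [3, 4, 15, 17]
  N3 x:[14,31] y:[7,41/3] z:[18,64/3] -> miss, prune
  N4 x:[23/2,57/2] y:[47/3,18] z:[49/3,68/3] -> hit [49/3,18], descend [1, 10, 12]
    N1 x:[23/2,43/2] y:[47/3,49/3] z:[64/3,68/3] -> miss, prune
    N10 x:[53/2,57/2] y:[49/3,53/3] z:[62/3,68/3] -> miss, prune
    N12 x:[31/2,37/2] y:[16,18] z:[49/3,19] -> hit [49/3,18] leaf, test {P4@t=49/3, P17@t=17}
  N15 x:[35/2,29] y:[8,50/3] z:[68/3,88/3] -> miss, prune
  N17 x:[14,31] y:[13/3,20/3] z:[68/3,86/3] -> miss, prune

8 AABB tests over nodes [0, 3, 4, 1, 10, 12, 15, 17]; 1 leaf entered; closest P4.

== RESULT ==
8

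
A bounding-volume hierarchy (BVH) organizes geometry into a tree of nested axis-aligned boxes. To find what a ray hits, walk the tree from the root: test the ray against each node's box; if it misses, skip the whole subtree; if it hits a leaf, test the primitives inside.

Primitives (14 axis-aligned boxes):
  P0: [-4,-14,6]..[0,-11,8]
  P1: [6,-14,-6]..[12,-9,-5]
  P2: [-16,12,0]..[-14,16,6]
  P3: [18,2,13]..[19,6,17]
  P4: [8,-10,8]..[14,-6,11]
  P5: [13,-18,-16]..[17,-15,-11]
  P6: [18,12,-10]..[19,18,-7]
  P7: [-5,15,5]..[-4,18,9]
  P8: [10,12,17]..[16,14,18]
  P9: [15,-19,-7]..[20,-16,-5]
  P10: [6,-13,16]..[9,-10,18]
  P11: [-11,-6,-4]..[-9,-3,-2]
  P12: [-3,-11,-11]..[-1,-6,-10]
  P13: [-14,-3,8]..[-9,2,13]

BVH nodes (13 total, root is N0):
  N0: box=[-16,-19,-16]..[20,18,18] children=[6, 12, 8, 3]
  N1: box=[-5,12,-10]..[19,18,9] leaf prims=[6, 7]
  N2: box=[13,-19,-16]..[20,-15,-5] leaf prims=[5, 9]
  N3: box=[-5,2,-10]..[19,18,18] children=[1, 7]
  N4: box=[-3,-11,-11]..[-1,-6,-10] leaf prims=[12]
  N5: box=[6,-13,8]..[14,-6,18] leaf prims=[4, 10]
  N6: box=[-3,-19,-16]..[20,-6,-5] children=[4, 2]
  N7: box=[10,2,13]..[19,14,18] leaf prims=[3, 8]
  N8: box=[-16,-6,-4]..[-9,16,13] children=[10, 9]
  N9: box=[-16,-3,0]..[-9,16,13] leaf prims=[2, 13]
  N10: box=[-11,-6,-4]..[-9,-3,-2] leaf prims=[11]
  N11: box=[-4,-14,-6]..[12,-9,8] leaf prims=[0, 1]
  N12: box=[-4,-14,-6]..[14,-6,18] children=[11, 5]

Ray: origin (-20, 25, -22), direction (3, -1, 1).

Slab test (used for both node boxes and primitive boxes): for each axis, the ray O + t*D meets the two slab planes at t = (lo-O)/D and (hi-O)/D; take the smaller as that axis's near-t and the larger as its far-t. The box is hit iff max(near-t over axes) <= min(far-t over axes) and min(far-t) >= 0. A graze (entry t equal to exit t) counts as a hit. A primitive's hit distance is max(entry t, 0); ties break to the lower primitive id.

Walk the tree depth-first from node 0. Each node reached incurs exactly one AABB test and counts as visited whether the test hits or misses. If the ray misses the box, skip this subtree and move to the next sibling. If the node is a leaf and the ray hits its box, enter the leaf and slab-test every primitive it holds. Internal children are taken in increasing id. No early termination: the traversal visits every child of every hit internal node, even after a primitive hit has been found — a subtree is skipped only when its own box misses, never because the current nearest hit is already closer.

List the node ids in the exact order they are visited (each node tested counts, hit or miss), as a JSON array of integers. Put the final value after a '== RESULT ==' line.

Trace the traversal:
N0 x:[4/3,40/3] y:[7,44] z:[6,40] -> hit [7,40/3], descend [3, 6, 8, 12]
  N3 x:[5,13] y:[7,23] z:[12,40] -> hit [12,13], descend [1, 7]
    N1 x:[5,13] y:[7,13] z:[12,31] -> hit [12,13] leaf, test {P6@t=38/3, P7(miss)}
    N7 x:[10,13] y:[11,23] z:[35,40] -> miss, prune
  N6 x:[17/3,40/3] y:[31,44] z:[6,17] -> miss, prune
  N8 x:[4/3,11/3] y:[9,31] z:[18,35] -> miss, prune
  N12 x:[16/3,34/3] y:[31,39] z:[16,40] -> miss, prune

7 AABB tests over nodes [0, 3, 1, 7, 6, 8, 12]; 1 leaf entered; closest P6.

== RESULT ==
[0, 3, 1, 7, 6, 8, 12]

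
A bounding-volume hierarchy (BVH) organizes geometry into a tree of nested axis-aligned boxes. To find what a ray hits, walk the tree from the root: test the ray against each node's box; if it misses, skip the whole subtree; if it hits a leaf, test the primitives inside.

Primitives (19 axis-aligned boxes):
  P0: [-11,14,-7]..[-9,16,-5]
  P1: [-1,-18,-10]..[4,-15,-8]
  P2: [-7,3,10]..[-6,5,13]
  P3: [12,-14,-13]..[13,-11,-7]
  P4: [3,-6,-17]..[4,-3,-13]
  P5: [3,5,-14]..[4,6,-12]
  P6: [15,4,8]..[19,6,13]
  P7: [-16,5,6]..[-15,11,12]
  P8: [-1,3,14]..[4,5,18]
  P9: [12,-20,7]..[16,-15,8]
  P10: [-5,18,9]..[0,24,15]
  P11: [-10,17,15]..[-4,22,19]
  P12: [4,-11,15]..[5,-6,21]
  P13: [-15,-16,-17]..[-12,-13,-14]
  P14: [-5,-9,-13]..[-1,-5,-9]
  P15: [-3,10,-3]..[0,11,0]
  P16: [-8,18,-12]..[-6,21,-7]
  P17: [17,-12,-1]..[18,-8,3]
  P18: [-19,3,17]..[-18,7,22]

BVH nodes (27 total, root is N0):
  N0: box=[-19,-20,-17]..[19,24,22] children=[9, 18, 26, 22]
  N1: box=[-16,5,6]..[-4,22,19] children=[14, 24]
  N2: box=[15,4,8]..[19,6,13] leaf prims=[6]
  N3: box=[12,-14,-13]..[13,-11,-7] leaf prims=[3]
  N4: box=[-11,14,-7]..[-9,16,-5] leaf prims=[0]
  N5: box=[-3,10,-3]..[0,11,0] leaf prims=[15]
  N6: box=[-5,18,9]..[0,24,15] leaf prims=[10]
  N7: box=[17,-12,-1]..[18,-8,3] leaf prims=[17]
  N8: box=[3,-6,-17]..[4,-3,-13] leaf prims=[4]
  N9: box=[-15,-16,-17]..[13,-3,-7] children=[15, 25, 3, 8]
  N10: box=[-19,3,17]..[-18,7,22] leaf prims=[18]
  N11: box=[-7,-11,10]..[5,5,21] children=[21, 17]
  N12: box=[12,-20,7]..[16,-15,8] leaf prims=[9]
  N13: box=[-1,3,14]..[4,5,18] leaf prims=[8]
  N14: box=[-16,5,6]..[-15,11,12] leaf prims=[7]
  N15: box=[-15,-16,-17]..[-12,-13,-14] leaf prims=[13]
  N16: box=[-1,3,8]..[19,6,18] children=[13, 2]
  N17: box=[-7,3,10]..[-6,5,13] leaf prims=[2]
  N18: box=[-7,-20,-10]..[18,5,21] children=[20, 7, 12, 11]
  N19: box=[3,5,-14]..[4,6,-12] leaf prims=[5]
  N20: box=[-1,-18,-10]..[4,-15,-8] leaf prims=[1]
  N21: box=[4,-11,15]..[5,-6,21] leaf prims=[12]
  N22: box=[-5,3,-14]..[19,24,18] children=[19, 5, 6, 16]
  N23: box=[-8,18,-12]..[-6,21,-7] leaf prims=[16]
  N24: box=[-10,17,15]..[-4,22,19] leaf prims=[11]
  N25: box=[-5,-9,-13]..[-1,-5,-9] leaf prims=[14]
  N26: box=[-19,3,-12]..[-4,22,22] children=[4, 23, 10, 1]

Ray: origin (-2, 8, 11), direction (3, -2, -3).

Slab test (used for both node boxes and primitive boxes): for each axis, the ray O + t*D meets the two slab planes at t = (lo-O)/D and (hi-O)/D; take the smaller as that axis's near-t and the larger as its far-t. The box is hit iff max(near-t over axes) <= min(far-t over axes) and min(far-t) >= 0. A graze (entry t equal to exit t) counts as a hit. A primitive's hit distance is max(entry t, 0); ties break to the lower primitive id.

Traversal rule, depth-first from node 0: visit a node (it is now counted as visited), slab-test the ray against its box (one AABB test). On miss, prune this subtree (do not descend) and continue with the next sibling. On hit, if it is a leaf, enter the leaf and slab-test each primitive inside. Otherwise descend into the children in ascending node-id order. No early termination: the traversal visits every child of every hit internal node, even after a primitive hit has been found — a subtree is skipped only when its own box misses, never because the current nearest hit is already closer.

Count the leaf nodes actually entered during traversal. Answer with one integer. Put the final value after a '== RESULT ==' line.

Traverse from the root:
N0 x:[-17/3,7] y:[-8,14] z:[-11/3,28/3] -> hit [-11/3,7], descend [9, 18, 22, 26]
  N9 x:[-13/3,5] y:[11/2,12] z:[6,28/3] -> miss, prune
  N18 x:[-5/3,20/3] y:[3/2,14] z:[-10/3,7] -> hit [3/2,20/3], descend [7, 11, 12, 20]
    N7 x:[19/3,20/3] y:[8,10] z:[8/3,4] -> miss, prune
    N11 x:[-5/3,7/3] y:[3/2,19/2] z:[-10/3,1/3] -> miss, prune
    N12 x:[14/3,6] y:[23/2,14] z:[1,4/3] -> miss, prune
    N20 x:[1/3,2] y:[23/2,13] z:[19/3,7] -> miss, prune
  N22 x:[-1,7] y:[-8,5/2] z:[-7/3,25/3] -> hit [-1,5/2], descend [5, 6, 16, 19]
    N5 x:[-1/3,2/3] y:[-3/2,-1] z:[11/3,14/3] -> miss, prune
    N6 x:[-1,2/3] y:[-8,-5] z:[-4/3,2/3] -> miss, prune
    N16 x:[1/3,7] y:[1,5/2] z:[-7/3,1] -> hit [1,1], descend [2, 13]
      N2 x:[17/3,7] y:[1,2] z:[-2/3,1] -> miss, prune
      N13 x:[1/3,2] y:[3/2,5/2] z:[-7/3,-1] -> miss, prune
    N19 x:[5/3,2] y:[1,3/2] z:[23/3,25/3] -> miss, prune
  N26 x:[-17/3,-2/3] y:[-7,5/2] z:[-11/3,23/3] -> miss, prune

order=[0, 9, 18, 7, 11, 12, 20, 22, 5, 6, 16, 2, 13, 19, 26]  |boxes|=15  |leaves|=0  hit=miss

== RESULT ==
0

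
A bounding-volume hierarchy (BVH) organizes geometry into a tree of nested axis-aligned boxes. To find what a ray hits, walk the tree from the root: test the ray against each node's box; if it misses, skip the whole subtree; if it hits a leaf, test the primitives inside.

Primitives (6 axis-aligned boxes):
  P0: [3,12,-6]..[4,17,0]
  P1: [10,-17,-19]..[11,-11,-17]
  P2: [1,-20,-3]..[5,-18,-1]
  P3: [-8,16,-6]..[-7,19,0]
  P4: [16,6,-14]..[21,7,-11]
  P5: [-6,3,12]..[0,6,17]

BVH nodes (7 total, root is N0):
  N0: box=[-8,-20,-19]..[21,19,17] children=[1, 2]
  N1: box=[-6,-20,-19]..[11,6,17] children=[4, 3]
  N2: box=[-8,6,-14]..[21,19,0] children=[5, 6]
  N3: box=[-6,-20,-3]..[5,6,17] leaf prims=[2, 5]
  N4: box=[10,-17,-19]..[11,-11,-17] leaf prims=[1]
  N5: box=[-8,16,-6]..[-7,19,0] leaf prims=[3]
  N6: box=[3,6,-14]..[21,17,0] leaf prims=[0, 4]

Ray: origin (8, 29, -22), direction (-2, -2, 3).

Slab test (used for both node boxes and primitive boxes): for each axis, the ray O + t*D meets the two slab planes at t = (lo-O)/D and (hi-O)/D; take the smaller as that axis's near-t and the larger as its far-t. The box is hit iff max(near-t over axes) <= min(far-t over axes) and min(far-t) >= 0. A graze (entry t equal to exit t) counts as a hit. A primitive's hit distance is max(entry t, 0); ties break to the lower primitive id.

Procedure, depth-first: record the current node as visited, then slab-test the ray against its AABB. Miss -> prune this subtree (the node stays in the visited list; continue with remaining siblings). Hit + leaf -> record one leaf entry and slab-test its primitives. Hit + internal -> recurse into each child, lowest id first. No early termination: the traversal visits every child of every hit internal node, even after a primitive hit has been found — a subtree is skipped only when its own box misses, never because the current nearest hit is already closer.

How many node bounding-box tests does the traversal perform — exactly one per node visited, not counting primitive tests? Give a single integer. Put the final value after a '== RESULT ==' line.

Traverse from the root:
N0 x:[-13/2,8] y:[5,49/2] z:[1,13] -> hit [5,8], descend [1, 2]
  N1 x:[-3/2,7] y:[23/2,49/2] z:[1,13] -> miss, prune
  N2 x:[-13/2,8] y:[5,23/2] z:[8/3,22/3] -> hit [5,22/3], descend [5, 6]
    N5 x:[15/2,8] y:[5,13/2] z:[16/3,22/3] -> miss, prune
    N6 x:[-13/2,5/2] y:[6,23/2] z:[8/3,22/3] -> miss, prune

5 AABB tests over nodes [0, 1, 2, 5, 6]; 0 leaves entered; closest miss.

== RESULT ==
5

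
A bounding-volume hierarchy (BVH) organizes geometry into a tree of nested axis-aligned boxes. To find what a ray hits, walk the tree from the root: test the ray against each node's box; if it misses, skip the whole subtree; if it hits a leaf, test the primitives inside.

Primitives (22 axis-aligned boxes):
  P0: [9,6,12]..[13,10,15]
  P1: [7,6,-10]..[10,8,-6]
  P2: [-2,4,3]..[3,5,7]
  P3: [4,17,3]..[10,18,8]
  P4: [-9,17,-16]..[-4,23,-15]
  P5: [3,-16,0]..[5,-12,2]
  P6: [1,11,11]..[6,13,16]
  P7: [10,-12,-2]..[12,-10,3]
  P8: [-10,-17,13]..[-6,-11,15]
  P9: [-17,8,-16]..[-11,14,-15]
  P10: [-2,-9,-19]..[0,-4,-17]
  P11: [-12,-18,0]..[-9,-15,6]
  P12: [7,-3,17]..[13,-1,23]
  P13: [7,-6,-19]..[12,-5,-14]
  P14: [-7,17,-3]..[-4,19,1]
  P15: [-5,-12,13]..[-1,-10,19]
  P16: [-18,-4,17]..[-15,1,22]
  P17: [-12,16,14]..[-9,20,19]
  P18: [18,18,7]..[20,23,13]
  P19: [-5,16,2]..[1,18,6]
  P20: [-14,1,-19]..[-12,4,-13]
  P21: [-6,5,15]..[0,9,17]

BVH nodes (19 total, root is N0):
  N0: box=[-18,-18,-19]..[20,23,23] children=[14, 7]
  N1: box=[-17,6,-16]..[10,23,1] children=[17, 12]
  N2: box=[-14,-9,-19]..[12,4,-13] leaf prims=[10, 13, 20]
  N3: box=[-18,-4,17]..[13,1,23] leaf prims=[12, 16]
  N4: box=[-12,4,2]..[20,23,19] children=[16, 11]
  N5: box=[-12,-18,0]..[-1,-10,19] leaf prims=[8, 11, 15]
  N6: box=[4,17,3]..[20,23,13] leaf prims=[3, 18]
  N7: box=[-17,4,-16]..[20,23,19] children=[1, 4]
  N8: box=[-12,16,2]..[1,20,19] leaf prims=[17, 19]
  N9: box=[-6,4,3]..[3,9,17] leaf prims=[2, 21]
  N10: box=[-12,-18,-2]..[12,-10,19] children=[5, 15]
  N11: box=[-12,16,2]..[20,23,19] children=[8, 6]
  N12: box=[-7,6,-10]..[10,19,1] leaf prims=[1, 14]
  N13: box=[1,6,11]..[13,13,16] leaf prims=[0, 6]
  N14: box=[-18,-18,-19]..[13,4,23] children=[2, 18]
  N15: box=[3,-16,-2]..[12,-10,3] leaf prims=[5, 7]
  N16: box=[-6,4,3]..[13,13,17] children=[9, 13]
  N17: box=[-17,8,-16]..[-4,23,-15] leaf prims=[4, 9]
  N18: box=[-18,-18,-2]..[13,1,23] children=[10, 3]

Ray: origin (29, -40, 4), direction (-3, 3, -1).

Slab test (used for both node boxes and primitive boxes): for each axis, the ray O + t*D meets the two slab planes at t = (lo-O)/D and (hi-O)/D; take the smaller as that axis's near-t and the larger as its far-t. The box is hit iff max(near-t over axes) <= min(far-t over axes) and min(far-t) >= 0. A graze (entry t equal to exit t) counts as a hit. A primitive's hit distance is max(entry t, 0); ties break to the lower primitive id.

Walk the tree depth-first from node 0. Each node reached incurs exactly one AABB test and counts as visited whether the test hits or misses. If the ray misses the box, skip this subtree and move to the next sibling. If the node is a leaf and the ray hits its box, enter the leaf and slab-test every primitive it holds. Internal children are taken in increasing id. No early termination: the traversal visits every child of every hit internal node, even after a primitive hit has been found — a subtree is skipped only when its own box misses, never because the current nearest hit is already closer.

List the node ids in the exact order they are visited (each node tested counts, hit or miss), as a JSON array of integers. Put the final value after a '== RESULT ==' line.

Traverse from the root:
N0 x:[3,47/3] y:[22/3,21] z:[-19,23] -> hit [22/3,47/3], descend [7, 14]
  N7 x:[3,46/3] y:[44/3,21] z:[-15,20] -> hit [44/3,46/3], descend [1, 4]
    N1 x:[19/3,46/3] y:[46/3,21] z:[3,20] -> hit [46/3,46/3], descend [12, 17]
      N12 x:[19/3,12] y:[46/3,59/3] z:[3,14] -> miss, prune
      N17 x:[11,46/3] y:[16,21] z:[19,20] -> miss, prune
    N4 x:[3,41/3] y:[44/3,21] z:[-15,2] -> miss, prune
  N14 x:[16/3,47/3] y:[22/3,44/3] z:[-19,23] -> hit [22/3,44/3], descend [2, 18]
    N2 x:[17/3,43/3] y:[31/3,44/3] z:[17,23] -> miss, prune
    N18 x:[16/3,47/3] y:[22/3,41/3] z:[-19,6] -> miss, prune

Summary -> nodes [0, 7, 1, 12, 17, 4, 14, 2, 18]; box-tests=9; leaf-entries=0; first=miss

== RESULT ==
[0, 7, 1, 12, 17, 4, 14, 2, 18]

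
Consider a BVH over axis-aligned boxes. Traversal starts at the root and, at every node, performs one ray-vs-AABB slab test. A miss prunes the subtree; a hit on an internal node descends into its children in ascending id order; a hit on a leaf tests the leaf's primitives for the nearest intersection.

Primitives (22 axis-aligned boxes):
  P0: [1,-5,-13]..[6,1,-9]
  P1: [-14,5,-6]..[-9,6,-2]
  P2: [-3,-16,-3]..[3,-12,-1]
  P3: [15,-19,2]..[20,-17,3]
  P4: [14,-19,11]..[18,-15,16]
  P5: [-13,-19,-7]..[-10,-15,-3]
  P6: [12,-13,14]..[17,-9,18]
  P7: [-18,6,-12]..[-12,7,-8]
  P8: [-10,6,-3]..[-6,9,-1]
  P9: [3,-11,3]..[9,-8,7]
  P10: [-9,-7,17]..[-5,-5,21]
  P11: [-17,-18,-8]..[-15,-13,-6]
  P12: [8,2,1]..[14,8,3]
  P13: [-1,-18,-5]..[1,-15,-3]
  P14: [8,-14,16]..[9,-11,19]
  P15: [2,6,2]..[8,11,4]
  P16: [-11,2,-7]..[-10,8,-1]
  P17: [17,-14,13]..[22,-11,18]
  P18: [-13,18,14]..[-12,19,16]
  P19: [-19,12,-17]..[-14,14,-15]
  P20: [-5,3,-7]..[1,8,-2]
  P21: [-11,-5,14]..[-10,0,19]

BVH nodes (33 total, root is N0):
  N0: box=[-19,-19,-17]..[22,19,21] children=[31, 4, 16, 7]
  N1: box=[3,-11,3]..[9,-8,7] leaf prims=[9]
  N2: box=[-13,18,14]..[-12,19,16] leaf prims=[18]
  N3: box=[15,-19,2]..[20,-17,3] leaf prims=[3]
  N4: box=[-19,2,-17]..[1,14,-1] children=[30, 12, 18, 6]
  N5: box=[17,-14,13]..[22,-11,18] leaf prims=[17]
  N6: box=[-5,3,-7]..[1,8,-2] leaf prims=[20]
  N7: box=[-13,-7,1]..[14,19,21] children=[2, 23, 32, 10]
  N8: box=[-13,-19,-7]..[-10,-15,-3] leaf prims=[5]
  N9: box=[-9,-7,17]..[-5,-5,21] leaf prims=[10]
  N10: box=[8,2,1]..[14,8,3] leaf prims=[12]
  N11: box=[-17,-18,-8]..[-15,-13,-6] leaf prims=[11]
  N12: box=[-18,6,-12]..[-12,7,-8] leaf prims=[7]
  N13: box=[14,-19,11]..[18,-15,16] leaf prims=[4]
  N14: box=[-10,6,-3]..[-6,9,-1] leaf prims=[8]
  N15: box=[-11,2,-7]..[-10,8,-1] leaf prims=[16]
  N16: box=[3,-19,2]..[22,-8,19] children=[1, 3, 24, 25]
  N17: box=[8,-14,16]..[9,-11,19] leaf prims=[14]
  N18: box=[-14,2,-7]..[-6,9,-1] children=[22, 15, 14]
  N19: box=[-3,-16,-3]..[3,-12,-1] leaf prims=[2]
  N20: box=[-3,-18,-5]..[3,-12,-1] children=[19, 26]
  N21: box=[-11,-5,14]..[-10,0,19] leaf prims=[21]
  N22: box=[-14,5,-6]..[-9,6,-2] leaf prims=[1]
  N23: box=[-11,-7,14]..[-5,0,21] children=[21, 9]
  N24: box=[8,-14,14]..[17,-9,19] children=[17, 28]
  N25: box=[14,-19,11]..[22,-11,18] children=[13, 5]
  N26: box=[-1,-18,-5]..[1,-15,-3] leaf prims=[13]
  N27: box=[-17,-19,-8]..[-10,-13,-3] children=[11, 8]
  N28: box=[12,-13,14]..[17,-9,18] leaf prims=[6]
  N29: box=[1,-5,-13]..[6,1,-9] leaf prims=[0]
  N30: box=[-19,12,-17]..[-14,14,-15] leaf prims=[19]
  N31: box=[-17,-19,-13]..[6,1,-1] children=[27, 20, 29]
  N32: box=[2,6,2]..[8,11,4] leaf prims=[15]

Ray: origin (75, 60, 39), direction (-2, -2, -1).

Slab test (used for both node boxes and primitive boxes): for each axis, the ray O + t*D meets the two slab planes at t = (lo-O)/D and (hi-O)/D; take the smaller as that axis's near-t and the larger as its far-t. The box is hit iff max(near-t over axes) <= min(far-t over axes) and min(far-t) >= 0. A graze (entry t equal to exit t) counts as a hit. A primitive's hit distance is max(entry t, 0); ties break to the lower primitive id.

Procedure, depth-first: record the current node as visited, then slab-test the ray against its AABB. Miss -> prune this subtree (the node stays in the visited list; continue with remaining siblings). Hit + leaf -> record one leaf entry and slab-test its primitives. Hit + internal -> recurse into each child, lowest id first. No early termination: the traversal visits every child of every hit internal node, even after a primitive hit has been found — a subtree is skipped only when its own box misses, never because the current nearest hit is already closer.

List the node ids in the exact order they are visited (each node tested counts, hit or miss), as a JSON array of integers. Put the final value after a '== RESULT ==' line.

Walk:
N0 x:[53/2,47] y:[41/2,79/2] z:[18,56] -> hit [53/2,79/2], descend [4, 7, 16, 31]
  N4 x:[37,47] y:[23,29] z:[40,56] -> miss, prune
  N7 x:[61/2,44] y:[41/2,67/2] z:[18,38] -> hit [61/2,67/2], descend [2, 10, 23, 32]
    N2 x:[87/2,44] y:[41/2,21] z:[23,25] -> miss, prune
    N10 x:[61/2,67/2] y:[26,29] z:[36,38] -> miss, prune
    N23 x:[40,43] y:[30,67/2] z:[18,25] -> miss, prune
    N32 x:[67/2,73/2] y:[49/2,27] z:[35,37] -> miss, prune
  N16 x:[53/2,36] y:[34,79/2] z:[20,37] -> hit [34,36], descend [1, 3, 24, 25]
    N1 x:[33,36] y:[34,71/2] z:[32,36] -> hit [34,71/2] leaf, test {P9@t=34}
    N3 x:[55/2,30] y:[77/2,79/2] z:[36,37] -> miss, prune
    N24 x:[29,67/2] y:[69/2,37] z:[20,25] -> miss, prune
    N25 x:[53/2,61/2] y:[71/2,79/2] z:[21,28] -> miss, prune
  N31 x:[69/2,46] y:[59/2,79/2] z:[40,52] -> miss, prune

order=[0, 4, 7, 2, 10, 23, 32, 16, 1, 3, 24, 25, 31]  |boxes|=13  |leaves|=1  hit=P9

== RESULT ==
[0, 4, 7, 2, 10, 23, 32, 16, 1, 3, 24, 25, 31]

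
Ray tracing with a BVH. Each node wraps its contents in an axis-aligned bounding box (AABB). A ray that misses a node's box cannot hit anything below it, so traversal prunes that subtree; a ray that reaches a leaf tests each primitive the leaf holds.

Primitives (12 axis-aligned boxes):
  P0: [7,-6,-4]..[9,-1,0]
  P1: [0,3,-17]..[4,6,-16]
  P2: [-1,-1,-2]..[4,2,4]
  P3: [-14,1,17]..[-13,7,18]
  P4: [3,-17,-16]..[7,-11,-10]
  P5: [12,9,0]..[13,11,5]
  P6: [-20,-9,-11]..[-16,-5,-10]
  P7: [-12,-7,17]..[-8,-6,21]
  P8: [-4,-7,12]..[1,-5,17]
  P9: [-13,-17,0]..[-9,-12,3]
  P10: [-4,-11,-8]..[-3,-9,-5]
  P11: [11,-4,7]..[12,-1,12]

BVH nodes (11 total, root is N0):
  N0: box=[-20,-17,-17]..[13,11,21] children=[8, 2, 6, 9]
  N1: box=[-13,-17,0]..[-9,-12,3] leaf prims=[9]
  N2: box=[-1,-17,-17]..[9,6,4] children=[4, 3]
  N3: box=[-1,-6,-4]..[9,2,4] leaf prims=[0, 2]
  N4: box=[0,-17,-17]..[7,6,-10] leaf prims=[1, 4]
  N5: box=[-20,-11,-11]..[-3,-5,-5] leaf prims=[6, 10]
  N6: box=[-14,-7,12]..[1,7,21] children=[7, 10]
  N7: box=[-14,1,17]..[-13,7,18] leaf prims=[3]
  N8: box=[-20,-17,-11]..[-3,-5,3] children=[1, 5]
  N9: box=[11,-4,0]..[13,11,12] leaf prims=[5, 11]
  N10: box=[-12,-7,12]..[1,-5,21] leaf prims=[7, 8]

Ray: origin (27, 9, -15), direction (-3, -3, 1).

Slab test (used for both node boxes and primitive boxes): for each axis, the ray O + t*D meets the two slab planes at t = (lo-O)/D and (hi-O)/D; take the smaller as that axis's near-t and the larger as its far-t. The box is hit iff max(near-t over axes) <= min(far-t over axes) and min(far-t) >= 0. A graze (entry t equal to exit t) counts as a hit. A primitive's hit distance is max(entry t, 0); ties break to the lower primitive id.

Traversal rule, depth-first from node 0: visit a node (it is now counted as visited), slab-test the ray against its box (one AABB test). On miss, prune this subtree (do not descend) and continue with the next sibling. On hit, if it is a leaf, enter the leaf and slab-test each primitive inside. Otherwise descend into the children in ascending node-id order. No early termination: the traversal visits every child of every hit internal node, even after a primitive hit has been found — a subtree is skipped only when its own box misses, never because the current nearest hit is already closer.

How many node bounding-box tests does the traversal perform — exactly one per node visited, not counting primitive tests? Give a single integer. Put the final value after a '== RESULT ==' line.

Traverse from the root:
N0 x:[14/3,47/3] y:[-2/3,26/3] z:[-2,36] -> hit [14/3,26/3], descend [2, 6, 8, 9]
  N2 x:[6,28/3] y:[1,26/3] z:[-2,19] -> hit [6,26/3], descend [3, 4]
    N3 x:[6,28/3] y:[7/3,5] z:[11,19] -> miss, prune
    N4 x:[20/3,9] y:[1,26/3] z:[-2,5] -> miss, prune
  N6 x:[26/3,41/3] y:[2/3,16/3] z:[27,36] -> miss, prune
  N8 x:[10,47/3] y:[14/3,26/3] z:[4,18] -> miss, prune
  N9 x:[14/3,16/3] y:[-2/3,13/3] z:[15,27] -> miss, prune

7 AABB tests over nodes [0, 2, 3, 4, 6, 8, 9]; 0 leaves entered; closest miss.

== RESULT ==
7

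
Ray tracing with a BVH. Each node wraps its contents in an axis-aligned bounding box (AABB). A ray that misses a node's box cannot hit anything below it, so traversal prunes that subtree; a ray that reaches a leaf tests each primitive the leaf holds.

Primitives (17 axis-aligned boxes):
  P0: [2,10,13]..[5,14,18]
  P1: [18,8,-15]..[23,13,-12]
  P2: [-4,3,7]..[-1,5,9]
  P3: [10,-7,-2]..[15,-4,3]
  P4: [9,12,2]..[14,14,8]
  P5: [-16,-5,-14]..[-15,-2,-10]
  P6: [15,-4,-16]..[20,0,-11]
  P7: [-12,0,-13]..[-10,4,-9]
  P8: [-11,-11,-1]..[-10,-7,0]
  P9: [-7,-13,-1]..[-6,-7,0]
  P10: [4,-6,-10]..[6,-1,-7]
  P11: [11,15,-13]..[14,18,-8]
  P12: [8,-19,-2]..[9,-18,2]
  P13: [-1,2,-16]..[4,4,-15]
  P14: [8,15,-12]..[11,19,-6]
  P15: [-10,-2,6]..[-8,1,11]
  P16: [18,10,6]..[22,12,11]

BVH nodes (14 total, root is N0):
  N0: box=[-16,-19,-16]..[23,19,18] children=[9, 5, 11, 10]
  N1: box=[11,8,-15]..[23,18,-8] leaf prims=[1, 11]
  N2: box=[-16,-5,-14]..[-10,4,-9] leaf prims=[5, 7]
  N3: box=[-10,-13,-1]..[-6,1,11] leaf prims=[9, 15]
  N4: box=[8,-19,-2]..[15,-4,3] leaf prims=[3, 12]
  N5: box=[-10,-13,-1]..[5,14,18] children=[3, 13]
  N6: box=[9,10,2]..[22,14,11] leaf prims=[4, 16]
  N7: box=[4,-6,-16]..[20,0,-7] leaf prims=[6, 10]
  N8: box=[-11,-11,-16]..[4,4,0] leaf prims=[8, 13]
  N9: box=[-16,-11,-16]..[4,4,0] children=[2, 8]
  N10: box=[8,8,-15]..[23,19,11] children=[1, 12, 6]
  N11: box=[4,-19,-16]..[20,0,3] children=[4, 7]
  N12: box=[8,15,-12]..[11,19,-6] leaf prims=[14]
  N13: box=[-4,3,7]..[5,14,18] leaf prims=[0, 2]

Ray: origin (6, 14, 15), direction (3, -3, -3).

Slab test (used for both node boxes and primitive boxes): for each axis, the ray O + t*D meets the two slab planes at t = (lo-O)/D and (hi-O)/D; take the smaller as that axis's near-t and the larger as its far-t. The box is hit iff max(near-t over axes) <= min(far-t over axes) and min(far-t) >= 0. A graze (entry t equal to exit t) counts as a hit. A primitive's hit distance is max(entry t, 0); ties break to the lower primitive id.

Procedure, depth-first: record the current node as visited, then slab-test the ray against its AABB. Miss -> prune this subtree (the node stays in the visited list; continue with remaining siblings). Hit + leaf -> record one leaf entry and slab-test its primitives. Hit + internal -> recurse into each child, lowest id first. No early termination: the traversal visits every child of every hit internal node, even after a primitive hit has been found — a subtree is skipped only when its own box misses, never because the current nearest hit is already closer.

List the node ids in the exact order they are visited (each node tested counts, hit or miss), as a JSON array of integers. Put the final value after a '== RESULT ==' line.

Traverse from the root:
N0 x:[-22/3,17/3] y:[-5/3,11] z:[-1,31/3] -> hit [-1,17/3], descend [5, 9, 10, 11]
  N5 x:[-16/3,-1/3] y:[0,9] z:[-1,16/3] -> miss, prune
  N9 x:[-22/3,-2/3] y:[10/3,25/3] z:[5,31/3] -> miss, prune
  N10 x:[2/3,17/3] y:[-5/3,2] z:[4/3,10] -> hit [4/3,2], descend [1, 6, 12]
    N1 x:[5/3,17/3] y:[-4/3,2] z:[23/3,10] -> miss, prune
    N6 x:[1,16/3] y:[0,4/3] z:[4/3,13/3] -> hit [4/3,4/3] leaf, test {P4(miss), P16(miss)}
    N12 x:[2/3,5/3] y:[-5/3,-1/3] z:[7,9] -> miss, prune
  N11 x:[-2/3,14/3] y:[14/3,11] z:[4,31/3] -> hit [14/3,14/3], descend [4, 7]
    N4 x:[2/3,3] y:[6,11] z:[4,17/3] -> miss, prune
    N7 x:[-2/3,14/3] y:[14/3,20/3] z:[22/3,31/3] -> miss, prune

Visited [0, 5, 9, 10, 1, 6, 12, 11, 4, 7]. Tests: 10 box, 1 leaf. Nearest: miss.

== RESULT ==
[0, 5, 9, 10, 1, 6, 12, 11, 4, 7]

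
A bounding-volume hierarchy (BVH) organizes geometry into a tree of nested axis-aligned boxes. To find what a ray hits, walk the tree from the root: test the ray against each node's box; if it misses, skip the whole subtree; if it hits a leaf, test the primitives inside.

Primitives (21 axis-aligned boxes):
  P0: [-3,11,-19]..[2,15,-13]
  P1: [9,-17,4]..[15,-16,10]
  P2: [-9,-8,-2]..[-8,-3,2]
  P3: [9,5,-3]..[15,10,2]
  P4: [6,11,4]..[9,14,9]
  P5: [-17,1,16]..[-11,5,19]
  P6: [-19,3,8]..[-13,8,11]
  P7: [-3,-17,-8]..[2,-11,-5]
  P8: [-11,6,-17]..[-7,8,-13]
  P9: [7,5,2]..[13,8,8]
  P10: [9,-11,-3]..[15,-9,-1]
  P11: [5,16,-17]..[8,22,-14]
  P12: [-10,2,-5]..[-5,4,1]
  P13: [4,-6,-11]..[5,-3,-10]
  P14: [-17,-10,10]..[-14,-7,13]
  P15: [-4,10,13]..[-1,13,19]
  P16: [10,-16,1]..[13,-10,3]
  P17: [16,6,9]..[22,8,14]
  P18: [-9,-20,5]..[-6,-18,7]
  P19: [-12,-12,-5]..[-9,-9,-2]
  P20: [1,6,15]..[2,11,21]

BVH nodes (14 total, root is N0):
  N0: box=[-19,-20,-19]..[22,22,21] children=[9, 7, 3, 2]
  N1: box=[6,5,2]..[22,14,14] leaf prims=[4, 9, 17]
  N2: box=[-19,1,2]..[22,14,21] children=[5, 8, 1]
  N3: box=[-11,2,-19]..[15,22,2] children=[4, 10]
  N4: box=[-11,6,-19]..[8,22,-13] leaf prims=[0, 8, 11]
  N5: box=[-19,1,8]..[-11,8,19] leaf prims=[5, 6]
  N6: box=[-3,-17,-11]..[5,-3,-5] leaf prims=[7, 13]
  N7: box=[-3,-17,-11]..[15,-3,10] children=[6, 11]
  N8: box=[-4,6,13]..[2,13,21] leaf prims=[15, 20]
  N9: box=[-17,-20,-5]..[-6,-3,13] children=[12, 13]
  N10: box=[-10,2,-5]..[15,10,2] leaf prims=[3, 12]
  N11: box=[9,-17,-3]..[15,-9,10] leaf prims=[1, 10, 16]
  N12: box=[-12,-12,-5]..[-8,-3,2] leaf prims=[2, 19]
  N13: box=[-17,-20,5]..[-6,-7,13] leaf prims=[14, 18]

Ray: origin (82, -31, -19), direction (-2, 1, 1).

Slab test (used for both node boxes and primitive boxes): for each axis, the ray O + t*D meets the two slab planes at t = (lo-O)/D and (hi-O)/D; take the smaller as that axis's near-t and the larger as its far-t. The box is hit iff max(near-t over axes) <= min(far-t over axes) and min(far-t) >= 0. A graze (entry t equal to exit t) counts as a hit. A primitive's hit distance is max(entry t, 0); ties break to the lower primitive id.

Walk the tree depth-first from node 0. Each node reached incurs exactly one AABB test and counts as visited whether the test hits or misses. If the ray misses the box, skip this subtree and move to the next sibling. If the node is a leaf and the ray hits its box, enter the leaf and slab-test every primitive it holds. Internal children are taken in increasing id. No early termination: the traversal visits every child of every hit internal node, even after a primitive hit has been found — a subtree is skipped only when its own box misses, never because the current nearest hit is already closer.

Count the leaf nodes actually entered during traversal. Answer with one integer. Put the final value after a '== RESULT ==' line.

Traverse from the root:
N0 x:[30,101/2] y:[11,53] z:[0,40] -> hit [30,40], descend [2, 3, 7, 9]
  N2 x:[30,101/2] y:[32,45] z:[21,40] -> hit [32,40], descend [1, 5, 8]
    N1 x:[30,38] y:[36,45] z:[21,33] -> miss, prune
    N5 x:[93/2,101/2] y:[32,39] z:[27,38] -> miss, prune
    N8 x:[40,43] y:[37,44] z:[32,40] -> hit [40,40] leaf, test {P15(miss), P20@t=40}
  N3 x:[67/2,93/2] y:[33,53] z:[0,21] -> miss, prune
  N7 x:[67/2,85/2] y:[14,28] z:[8,29] -> miss, prune
  N9 x:[44,99/2] y:[11,28] z:[14,32] -> miss, prune

order=[0, 2, 1, 5, 8, 3, 7, 9]  |boxes|=8  |leaves|=1  hit=P20

== RESULT ==
1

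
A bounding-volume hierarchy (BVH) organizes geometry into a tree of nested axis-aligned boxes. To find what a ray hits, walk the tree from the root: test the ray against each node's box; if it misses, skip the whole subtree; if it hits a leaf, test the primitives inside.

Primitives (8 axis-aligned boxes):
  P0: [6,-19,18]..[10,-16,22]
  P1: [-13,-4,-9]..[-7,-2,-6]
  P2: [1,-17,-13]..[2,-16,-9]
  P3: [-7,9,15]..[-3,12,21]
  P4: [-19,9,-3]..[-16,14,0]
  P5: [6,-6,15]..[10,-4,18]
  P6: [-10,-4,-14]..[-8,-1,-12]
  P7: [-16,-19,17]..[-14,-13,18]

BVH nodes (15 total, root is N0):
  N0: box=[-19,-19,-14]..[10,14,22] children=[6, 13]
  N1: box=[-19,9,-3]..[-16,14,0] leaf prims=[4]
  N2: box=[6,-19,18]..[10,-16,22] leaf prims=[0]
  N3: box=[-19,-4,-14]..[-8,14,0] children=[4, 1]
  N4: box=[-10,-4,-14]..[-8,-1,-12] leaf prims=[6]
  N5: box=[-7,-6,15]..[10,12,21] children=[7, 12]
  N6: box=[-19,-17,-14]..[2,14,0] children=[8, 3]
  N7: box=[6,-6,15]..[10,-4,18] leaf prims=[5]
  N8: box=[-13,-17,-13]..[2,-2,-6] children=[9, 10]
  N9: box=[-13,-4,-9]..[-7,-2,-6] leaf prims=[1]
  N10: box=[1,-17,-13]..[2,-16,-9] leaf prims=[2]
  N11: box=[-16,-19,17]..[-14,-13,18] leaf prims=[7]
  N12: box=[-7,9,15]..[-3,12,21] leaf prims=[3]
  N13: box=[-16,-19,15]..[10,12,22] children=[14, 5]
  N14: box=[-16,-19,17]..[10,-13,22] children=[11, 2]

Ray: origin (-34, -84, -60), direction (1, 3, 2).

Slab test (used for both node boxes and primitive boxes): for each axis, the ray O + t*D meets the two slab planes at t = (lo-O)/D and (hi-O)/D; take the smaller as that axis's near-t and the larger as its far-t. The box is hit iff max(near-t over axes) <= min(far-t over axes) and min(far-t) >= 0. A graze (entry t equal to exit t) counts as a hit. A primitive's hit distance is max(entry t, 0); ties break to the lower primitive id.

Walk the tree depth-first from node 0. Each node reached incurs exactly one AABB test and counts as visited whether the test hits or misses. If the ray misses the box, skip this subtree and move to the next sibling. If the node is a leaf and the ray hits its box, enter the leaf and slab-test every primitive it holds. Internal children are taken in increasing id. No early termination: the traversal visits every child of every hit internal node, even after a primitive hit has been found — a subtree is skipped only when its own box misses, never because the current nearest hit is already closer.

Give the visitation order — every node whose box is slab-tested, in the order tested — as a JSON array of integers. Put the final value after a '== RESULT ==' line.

Trace the traversal:
N0 x:[15,44] y:[65/3,98/3] z:[23,41] -> hit [23,98/3], descend [6, 13]
  N6 x:[15,36] y:[67/3,98/3] z:[23,30] -> hit [23,30], descend [3, 8]
    N3 x:[15,26] y:[80/3,98/3] z:[23,30] -> miss, prune
    N8 x:[21,36] y:[67/3,82/3] z:[47/2,27] -> hit [47/2,27], descend [9, 10]
      N9 x:[21,27] y:[80/3,82/3] z:[51/2,27] -> hit [80/3,27] leaf, test {P1@t=80/3}
      N10 x:[35,36] y:[67/3,68/3] z:[47/2,51/2] -> miss, prune
  N13 x:[18,44] y:[65/3,32] z:[75/2,41] -> miss, prune

order=[0, 6, 3, 8, 9, 10, 13]  |boxes|=7  |leaves|=1  hit=P1

== RESULT ==
[0, 6, 3, 8, 9, 10, 13]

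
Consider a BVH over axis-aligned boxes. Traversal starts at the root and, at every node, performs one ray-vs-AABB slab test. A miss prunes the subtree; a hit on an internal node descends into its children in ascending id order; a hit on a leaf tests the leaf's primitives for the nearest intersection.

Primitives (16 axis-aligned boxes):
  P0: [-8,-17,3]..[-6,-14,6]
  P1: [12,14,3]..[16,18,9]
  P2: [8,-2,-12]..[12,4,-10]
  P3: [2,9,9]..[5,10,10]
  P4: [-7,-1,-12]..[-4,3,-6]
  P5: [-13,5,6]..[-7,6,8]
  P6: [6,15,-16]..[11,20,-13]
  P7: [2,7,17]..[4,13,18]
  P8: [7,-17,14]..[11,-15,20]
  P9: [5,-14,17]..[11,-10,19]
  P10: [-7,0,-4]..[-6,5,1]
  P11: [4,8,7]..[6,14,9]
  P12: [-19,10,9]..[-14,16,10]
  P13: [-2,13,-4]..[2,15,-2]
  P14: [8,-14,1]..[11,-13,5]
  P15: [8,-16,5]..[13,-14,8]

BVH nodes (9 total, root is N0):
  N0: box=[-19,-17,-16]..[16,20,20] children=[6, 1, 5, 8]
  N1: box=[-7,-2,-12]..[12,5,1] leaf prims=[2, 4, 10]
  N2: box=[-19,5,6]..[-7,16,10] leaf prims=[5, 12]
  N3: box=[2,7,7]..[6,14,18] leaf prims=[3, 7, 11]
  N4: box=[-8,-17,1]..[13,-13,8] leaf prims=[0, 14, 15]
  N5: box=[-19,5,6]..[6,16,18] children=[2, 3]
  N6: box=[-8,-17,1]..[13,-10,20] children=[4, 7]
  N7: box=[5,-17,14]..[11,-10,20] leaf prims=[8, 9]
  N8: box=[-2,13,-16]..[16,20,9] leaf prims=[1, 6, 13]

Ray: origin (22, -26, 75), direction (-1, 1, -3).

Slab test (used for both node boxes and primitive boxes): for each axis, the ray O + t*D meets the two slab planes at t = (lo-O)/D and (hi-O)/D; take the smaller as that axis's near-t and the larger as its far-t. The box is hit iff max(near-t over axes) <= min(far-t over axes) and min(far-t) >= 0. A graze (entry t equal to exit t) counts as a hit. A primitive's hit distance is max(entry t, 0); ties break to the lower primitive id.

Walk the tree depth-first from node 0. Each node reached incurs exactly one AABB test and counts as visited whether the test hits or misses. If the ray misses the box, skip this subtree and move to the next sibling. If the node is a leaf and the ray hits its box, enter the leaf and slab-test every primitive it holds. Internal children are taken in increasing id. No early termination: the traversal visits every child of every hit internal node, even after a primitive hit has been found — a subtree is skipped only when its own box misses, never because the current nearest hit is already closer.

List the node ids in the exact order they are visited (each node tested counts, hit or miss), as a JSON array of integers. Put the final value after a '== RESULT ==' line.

Traverse from the root:
N0 x:[6,41] y:[9,46] z:[55/3,91/3] -> hit [55/3,91/3], descend [1, 5, 6, 8]
  N1 x:[10,29] y:[24,31] z:[74/3,29] -> hit [74/3,29] leaf, test {P2(miss), P4@t=27, P10(miss)}
  N5 x:[16,41] y:[31,42] z:[19,23] -> miss, prune
  N6 x:[9,30] y:[9,16] z:[55/3,74/3] -> miss, prune
  N8 x:[6,24] y:[39,46] z:[22,91/3] -> miss, prune

order=[0, 1, 5, 6, 8]  |boxes|=5  |leaves|=1  hit=P4

== RESULT ==
[0, 1, 5, 6, 8]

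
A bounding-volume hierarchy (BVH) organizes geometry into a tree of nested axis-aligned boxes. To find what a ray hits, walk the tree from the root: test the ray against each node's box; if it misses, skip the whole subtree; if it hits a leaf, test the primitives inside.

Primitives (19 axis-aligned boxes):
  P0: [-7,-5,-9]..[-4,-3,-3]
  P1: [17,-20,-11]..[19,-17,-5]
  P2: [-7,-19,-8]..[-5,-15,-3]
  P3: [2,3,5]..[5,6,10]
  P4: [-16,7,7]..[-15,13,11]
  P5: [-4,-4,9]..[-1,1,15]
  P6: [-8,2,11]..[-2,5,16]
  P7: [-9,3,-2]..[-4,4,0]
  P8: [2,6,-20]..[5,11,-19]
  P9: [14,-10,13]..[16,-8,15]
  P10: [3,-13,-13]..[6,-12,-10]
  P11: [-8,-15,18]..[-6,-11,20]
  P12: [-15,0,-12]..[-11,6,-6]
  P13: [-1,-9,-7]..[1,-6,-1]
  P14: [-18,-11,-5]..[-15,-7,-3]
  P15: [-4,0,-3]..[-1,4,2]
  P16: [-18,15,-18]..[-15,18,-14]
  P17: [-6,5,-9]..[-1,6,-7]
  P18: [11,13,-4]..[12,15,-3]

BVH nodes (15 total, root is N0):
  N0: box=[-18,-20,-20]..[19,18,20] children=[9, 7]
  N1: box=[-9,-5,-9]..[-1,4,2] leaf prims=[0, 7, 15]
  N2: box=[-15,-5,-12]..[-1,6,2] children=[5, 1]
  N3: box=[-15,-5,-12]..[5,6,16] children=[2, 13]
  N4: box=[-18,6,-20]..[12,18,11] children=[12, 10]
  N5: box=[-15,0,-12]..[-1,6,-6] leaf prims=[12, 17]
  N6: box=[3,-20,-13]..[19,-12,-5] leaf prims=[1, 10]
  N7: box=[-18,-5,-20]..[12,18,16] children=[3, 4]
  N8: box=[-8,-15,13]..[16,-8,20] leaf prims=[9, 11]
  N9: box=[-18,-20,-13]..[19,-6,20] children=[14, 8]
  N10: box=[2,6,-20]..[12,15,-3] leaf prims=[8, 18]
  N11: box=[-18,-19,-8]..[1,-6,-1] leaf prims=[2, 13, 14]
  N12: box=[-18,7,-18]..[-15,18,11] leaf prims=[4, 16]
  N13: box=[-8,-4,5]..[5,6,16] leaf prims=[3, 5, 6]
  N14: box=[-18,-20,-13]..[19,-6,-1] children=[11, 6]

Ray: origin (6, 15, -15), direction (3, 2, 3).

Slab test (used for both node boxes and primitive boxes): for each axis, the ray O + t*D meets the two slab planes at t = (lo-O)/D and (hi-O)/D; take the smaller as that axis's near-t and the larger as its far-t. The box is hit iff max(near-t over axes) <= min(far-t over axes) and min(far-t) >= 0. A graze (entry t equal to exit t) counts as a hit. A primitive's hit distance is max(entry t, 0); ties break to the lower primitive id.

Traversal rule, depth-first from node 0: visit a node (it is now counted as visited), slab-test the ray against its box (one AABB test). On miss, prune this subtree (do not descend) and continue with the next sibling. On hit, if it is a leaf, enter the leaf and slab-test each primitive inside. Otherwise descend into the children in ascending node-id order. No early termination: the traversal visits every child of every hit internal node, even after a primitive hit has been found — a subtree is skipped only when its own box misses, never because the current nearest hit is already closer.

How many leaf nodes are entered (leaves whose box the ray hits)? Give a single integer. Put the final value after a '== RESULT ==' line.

Traverse from the root:
N0 x:[-8,13/3] y:[-35/2,3/2] z:[-5/3,35/3] -> hit [-5/3,3/2], descend [7, 9]
  N7 x:[-8,2] y:[-10,3/2] z:[-5/3,31/3] -> hit [-5/3,3/2], descend [3, 4]
    N3 x:[-7,-1/3] y:[-10,-9/2] z:[1,31/3] -> miss, prune
    N4 x:[-8,2] y:[-9/2,3/2] z:[-5/3,26/3] -> hit [-5/3,3/2], descend [10, 12]
      N10 x:[-4/3,2] y:[-9/2,0] z:[-5/3,4] -> hit [-4/3,0] leaf, test {P8(miss), P18(miss)}
      N12 x:[-8,-7] y:[-4,3/2] z:[-1,26/3] -> miss, prune
  N9 x:[-8,13/3] y:[-35/2,-21/2] z:[2/3,35/3] -> miss, prune

7 AABB tests over nodes [0, 7, 3, 4, 10, 12, 9]; 1 leaf entered; closest miss.

== RESULT ==
1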